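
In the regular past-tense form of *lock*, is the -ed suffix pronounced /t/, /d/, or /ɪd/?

/t/

The stem *lock* ends in a voiceless consonant other than /t/.
The -ed suffix is realized as /ɪd/ after /t, d/; as /t/ after other voiceless consonants; and as /d/ after other voiced sounds.
So -ed on *lock* is pronounced /t/.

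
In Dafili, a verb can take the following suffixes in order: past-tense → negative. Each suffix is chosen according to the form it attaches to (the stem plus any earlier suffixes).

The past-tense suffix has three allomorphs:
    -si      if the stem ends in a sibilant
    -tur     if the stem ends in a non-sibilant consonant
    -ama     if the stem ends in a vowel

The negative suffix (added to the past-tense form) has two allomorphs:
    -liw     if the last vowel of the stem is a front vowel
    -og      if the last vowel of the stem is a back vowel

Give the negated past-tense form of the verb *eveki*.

The final sound of *eveki* is /i/, which is a vowel, so the past-tense suffix is -ama, giving *evekiama*.
The last vowel of the past-tense form *evekiama* is /a/, which is a back vowel, so the negative suffix is -og, giving *evekiamaog*.

evekiamaog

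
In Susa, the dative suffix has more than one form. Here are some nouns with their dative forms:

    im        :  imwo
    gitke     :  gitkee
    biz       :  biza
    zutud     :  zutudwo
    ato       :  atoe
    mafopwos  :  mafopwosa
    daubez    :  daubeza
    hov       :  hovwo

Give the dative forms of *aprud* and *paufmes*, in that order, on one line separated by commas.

The alternation tracks the final sound of the stem — -a when the stem ends in a sibilant (*biz*, *mafopwos*, *daubez*); -wo when the stem ends in a non-sibilant consonant (*im*, *zutud*, *hov*); -e when the stem ends in a vowel (*gitke*, *ato*).
Since the final sound of *aprud* is /d/ (a non-sibilant consonant), it takes -wo, giving *aprudwo*.
Since the final sound of *paufmes* is /s/ (a sibilant), it takes -a, giving *paufmesa*.

aprudwo, paufmesa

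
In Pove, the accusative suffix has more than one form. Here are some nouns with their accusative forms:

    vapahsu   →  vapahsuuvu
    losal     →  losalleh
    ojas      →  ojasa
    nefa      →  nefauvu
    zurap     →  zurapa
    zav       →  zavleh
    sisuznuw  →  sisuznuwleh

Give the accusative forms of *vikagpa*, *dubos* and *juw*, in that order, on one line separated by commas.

vikagpauvu, dubosa, juwleh

The alternation tracks the final sound of the stem — -a when the stem ends in a voiceless consonant (*ojas*, *zurap*); -leh when the stem ends in a voiced consonant (*losal*, *zav*, *sisuznuw*); -uvu when the stem ends in a vowel (*vapahsu*, *nefa*).
The final sound of *vikagpa* is /a/, which is a vowel, so the suffix is -uvu, giving *vikagpauvu*.
*dubos* — final sound /s/ (a voiceless consonant) → -a → *dubosa*.
Since the final sound of *juw* is /w/ (a voiced consonant), it takes -leh, giving *juwleh*.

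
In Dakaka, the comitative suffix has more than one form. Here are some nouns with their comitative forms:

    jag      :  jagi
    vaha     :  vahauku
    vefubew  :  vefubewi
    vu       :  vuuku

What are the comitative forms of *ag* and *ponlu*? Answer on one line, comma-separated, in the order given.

The pattern is consonant vs. vowel: -i when the stem ends in a consonant (*jag*, *vefubew*); -uku when the stem ends in a vowel (*vaha*, *vu*).
*ag* — final sound /g/ (a consonant) → -i → *agi*.
*ponlu*: final sound = /u/, a vowel → -uku → *ponluuku*.

agi, ponluuku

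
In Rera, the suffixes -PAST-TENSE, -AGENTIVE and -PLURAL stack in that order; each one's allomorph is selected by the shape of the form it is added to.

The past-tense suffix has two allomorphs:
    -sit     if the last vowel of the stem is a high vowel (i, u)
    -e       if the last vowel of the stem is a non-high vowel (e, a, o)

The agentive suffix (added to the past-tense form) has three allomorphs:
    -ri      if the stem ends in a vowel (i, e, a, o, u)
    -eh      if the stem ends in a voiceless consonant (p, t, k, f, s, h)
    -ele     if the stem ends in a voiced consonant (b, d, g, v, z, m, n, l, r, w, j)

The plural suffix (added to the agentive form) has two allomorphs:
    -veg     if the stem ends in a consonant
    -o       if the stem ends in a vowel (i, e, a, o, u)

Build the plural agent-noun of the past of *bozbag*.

The last vowel of *bozbag* is /a/, which is a non-high vowel, so the past-tense suffix is -e, giving *bozbage*.
The final sound of the past-tense form *bozbage* is /e/, which is a vowel, so the agentive suffix is -ri, giving *bozbageri*.
Since the final sound of the agentive form *bozbageri* is /i/ (a vowel), it takes -o, giving *bozbagerio*.

bozbagerio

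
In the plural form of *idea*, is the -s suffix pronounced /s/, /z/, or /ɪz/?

The stem *idea* ends in a voiced non-sibilant sound.
The plural suffix surfaces as /ɪz/ after sibilants, /s/ after other voiceless consonants, and /z/ after other voiced sounds.
So the plural -s on *idea* is pronounced /z/.

/z/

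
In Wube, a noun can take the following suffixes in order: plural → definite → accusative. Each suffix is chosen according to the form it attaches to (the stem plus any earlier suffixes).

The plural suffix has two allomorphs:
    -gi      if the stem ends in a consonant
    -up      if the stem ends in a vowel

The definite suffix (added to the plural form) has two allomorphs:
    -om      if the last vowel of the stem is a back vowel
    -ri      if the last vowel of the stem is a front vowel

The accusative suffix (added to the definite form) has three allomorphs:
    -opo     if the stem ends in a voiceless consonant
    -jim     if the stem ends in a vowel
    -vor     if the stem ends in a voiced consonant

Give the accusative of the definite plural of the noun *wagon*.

wagongirijim

Since the final sound of *wagon* is /n/ (a consonant), it takes -gi, giving *wagongi*.
The plural form *wagongi*: last vowel = /i/, a front vowel → -ri → *wagongiri*.
The definite form *wagongiri* — final sound /i/ (a vowel) → -jim → *wagongirijim*.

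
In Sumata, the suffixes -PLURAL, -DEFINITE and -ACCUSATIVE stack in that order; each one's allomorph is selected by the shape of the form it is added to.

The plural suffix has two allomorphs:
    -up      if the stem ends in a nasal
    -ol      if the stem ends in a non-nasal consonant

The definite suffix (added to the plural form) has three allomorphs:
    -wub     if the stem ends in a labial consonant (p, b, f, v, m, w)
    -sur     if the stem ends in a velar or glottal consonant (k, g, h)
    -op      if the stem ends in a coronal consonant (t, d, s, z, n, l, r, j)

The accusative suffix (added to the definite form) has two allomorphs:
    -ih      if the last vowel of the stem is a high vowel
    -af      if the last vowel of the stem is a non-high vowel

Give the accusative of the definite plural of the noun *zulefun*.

zulefunupwubih

The final consonant of *zulefun* is /n/, which is a nasal, so the plural suffix is -up, giving *zulefunup*.
The plural form *zulefunup* — final consonant /p/ (labial) → -wub → *zulefunupwub*.
Since the last vowel of the definite form *zulefunupwub* is /u/ (a high vowel), it takes -ih, giving *zulefunupwubih*.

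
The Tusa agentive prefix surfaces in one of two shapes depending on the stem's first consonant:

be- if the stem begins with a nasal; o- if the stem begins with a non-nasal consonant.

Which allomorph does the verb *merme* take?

be-

The first consonant of *merme* is /m/, which is a nasal, so the prefix is be-.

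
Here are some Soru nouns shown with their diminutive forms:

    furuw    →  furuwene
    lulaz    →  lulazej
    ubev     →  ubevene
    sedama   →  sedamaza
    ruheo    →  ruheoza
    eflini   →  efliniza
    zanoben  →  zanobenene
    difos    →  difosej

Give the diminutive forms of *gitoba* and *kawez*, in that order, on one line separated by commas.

gitobaza, kawezej

The alternation tracks the final sound of the stem — -ej when the stem ends in a sibilant (*lulaz*, *difos*); -ene when the stem ends in a non-sibilant consonant (*furuw*, *ubev*, *zanoben*); -za when the stem ends in a vowel (*sedama*, *ruheo*, *eflini*).
*gitoba*: final sound = /a/, a vowel → -za → *gitobaza*.
The final sound of *kawez* is /z/, which is a sibilant, so the suffix is -ej, giving *kawezej*.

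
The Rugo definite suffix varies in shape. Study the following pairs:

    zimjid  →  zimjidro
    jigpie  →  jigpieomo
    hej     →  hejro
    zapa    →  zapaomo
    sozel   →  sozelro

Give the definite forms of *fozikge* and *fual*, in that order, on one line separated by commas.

fozikgeomo, fualro

The pattern is consonant vs. vowel: -ro when the stem ends in a consonant (*zimjid*, *hej*, *sozel*); -omo when the stem ends in a vowel (*jigpie*, *zapa*).
*fozikge*: final sound = /e/, a vowel → -omo → *fozikgeomo*.
*fual* — final sound /l/ (a consonant) → -ro → *fualro*.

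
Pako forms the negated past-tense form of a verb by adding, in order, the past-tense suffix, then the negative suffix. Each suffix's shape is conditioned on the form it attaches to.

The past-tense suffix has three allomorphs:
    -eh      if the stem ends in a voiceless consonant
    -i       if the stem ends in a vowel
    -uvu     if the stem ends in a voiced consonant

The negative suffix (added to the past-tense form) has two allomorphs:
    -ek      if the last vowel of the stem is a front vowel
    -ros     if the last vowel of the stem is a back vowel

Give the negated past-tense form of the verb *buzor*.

buzoruvuros

Since the final sound of *buzor* is /r/ (a voiced consonant), it takes -uvu, giving *buzoruvu*.
The last vowel of the past-tense form *buzoruvu* is /u/, which is a back vowel, so the negative suffix is -ros, giving *buzoruvuros*.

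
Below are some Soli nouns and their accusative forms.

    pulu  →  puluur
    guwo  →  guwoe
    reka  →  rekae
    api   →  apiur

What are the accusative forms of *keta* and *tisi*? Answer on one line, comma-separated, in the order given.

ketae, tisiur

Looking at the last vowel of each stem: -ur when the last vowel of the stem is a high vowel (*pulu*, *api*); -e when the last vowel of the stem is a non-high vowel (*guwo*, *reka*).
*keta* — last vowel /a/ (a non-high vowel) → -e → *ketae*.
*tisi* — last vowel /i/ (a high vowel) → -ur → *tisiur*.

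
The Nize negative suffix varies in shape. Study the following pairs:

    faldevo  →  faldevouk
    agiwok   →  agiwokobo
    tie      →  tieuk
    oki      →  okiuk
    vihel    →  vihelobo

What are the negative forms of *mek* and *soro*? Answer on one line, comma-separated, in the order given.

The pattern is consonant vs. vowel: -obo when the stem ends in a consonant (*agiwok*, *vihel*); -uk when the stem ends in a vowel (*faldevo*, *tie*, *oki*).
*mek*: final sound = /k/, a consonant → -obo → *mekobo*.
*soro*: final sound = /o/, a vowel → -uk → *sorouk*.

mekobo, sorouk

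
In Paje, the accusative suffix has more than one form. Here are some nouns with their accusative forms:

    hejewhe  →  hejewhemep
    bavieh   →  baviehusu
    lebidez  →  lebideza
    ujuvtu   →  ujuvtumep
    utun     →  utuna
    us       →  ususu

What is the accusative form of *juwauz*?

juwauza

The suffix is conditioned by the final sound: -usu when the stem ends in a voiceless consonant (*bavieh*, *us*); -a when the stem ends in a voiced consonant (*lebidez*, *utun*); -mep when the stem ends in a vowel (*hejewhe*, *ujuvtu*).
Since the final sound of *juwauz* is /z/ (a voiced consonant), it takes -a, giving *juwauza*.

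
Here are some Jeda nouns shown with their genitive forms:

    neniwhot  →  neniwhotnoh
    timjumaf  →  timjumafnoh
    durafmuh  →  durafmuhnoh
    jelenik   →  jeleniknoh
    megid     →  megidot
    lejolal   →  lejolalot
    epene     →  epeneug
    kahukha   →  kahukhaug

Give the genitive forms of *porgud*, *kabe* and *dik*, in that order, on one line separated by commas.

The pattern is voicing of the final sound: -noh when the stem ends in a voiceless consonant (*neniwhot*, *timjumaf*, *durafmuh*, *jelenik*); -ot when the stem ends in a voiced consonant (*megid*, *lejolal*); -ug when the stem ends in a vowel (*epene*, *kahukha*).
*porgud*: final sound = /d/, a voiced consonant → -ot → *porgudot*.
*kabe* — final sound /e/ (a vowel) → -ug → *kabeug*.
*dik* — final sound /k/ (a voiceless consonant) → -noh → *diknoh*.

porgudot, kabeug, diknoh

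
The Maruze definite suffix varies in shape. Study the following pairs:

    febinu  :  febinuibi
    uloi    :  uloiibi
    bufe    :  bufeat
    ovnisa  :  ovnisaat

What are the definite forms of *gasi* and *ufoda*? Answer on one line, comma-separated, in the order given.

The alternation tracks the last vowel of the stem — -ibi when the last vowel of the stem is a high vowel (*febinu*, *uloi*); -at when the last vowel of the stem is a non-high vowel (*bufe*, *ovnisa*).
*gasi*: last vowel = /i/, a high vowel → -ibi → *gasiibi*.
*ufoda*: last vowel = /a/, a non-high vowel → -at → *ufodaat*.

gasiibi, ufodaat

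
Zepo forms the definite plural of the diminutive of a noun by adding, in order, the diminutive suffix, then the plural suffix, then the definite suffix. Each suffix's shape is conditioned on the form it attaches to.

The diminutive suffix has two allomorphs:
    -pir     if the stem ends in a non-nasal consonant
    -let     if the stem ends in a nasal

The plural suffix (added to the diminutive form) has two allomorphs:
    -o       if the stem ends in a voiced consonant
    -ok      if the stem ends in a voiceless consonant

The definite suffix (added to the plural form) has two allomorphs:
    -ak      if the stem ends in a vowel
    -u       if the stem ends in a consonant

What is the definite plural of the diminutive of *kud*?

kudpiroak

Since the final consonant of *kud* is /d/ (non-nasal), it takes -pir, giving *kudpir*.
Since the final consonant of the diminutive form *kudpir* is /r/ (voiced), it takes -o, giving *kudpiro*.
The plural form *kudpiro*: final sound = /o/, a vowel → -ak → *kudpiroak*.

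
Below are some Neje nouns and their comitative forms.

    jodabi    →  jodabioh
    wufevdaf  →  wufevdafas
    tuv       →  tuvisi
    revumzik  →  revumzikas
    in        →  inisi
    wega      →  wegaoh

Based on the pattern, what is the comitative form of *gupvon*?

Looking at the final sound of each stem: -as when the stem ends in a voiceless consonant (*wufevdaf*, *revumzik*); -isi when the stem ends in a voiced consonant (*tuv*, *in*); -oh when the stem ends in a vowel (*jodabi*, *wega*).
*gupvon* — final sound /n/ (a voiced consonant) → -isi → *gupvonisi*.

gupvonisi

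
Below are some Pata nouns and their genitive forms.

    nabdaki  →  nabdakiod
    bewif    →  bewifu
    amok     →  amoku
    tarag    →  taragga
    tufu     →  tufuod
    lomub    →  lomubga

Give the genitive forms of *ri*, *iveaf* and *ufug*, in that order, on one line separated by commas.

The pattern is voicing of the final sound: -u when the stem ends in a voiceless consonant (*bewif*, *amok*); -ga when the stem ends in a voiced consonant (*tarag*, *lomub*); -od when the stem ends in a vowel (*nabdaki*, *tufu*).
Since the final sound of *ri* is /i/ (a vowel), it takes -od, giving *riod*.
Since the final sound of *iveaf* is /f/ (a voiceless consonant), it takes -u, giving *iveafu*.
*ufug*: final sound = /g/, a voiced consonant → -ga → *ufugga*.

riod, iveafu, ufugga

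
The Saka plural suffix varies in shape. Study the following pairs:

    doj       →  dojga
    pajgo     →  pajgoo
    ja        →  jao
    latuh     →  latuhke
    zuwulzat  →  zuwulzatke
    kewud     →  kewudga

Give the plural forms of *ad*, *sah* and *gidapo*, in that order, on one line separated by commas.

The pattern is voicing of the final sound: -ke when the stem ends in a voiceless consonant (*latuh*, *zuwulzat*); -ga when the stem ends in a voiced consonant (*doj*, *kewud*); -o when the stem ends in a vowel (*pajgo*, *ja*).
Since the final sound of *ad* is /d/ (a voiced consonant), it takes -ga, giving *adga*.
*sah*: final sound = /h/, a voiceless consonant → -ke → *sahke*.
*gidapo* — final sound /o/ (a vowel) → -o → *gidapoo*.

adga, sahke, gidapoo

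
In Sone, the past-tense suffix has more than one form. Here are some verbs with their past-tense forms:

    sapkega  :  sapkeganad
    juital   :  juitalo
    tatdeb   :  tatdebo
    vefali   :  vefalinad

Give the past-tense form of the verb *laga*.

The suffix is conditioned by the final sound: -o when the stem ends in a consonant (*juital*, *tatdeb*); -nad when the stem ends in a vowel (*sapkega*, *vefali*).
Since the final sound of *laga* is /a/ (a vowel), it takes -nad, giving *laganad*.

laganad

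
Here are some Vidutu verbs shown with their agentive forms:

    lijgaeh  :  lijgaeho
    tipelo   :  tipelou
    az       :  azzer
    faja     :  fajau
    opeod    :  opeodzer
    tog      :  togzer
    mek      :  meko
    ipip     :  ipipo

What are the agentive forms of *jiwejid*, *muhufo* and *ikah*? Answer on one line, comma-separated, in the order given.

jiwejidzer, muhufou, ikaho

Looking at the final sound of each stem: -o when the stem ends in a voiceless consonant (*lijgaeh*, *mek*, *ipip*); -zer when the stem ends in a voiced consonant (*az*, *opeod*, *tog*); -u when the stem ends in a vowel (*tipelo*, *faja*).
*jiwejid*: final sound = /d/, a voiced consonant → -zer → *jiwejidzer*.
*muhufo*: final sound = /o/, a vowel → -u → *muhufou*.
Since the final sound of *ikah* is /h/ (a voiceless consonant), it takes -o, giving *ikaho*.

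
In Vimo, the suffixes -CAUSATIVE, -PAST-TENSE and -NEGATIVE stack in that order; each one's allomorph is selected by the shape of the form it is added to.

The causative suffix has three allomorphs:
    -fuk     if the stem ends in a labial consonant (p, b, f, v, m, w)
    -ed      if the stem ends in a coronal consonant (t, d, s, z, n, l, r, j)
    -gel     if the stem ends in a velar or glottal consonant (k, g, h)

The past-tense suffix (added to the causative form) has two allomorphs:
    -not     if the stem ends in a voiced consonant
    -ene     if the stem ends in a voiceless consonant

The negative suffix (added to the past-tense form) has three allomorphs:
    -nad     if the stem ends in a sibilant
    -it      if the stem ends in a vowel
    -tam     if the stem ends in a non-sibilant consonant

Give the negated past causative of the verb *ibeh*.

ibehgelnottam

*ibeh*: final consonant = /h/, velar/glottal → -gel → *ibehgel*.
Since the final consonant of the causative form *ibehgel* is /l/ (voiced), it takes -not, giving *ibehgelnot*.
The past-tense form *ibehgelnot*: final sound = /t/, a non-sibilant consonant → -tam → *ibehgelnottam*.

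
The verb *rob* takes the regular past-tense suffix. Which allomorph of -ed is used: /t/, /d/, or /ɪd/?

The stem *rob* ends in a voiced sound other than /d/.
The -ed suffix is realized as /ɪd/ after /t, d/; as /t/ after other voiceless consonants; and as /d/ after other voiced sounds.
So -ed on *rob* is pronounced /d/.

/d/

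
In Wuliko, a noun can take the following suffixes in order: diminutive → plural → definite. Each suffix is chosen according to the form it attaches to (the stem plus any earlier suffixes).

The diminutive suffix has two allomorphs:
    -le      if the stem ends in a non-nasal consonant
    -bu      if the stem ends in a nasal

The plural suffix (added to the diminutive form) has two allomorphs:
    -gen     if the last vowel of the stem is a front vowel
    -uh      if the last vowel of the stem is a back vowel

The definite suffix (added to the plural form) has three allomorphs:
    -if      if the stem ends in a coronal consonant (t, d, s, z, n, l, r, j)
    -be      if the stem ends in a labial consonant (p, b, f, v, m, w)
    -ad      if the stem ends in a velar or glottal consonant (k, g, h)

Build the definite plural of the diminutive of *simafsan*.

simafsanbuuhad

Since the final consonant of *simafsan* is /n/ (a nasal), it takes -bu, giving *simafsanbu*.
The diminutive form *simafsanbu* — last vowel /u/ (a back vowel) → -uh → *simafsanbuuh*.
The final consonant of the plural form *simafsanbuuh* is /h/, which is velar/glottal, so the definite suffix is -ad, giving *simafsanbuuhad*.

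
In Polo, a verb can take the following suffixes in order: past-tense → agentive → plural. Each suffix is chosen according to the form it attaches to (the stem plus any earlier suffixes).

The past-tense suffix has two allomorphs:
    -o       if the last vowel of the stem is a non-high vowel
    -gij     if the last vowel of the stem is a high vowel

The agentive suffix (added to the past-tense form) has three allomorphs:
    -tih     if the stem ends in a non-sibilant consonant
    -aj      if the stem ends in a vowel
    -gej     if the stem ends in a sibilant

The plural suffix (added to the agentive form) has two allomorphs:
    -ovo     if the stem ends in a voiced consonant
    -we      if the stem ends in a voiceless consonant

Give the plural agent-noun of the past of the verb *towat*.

The last vowel of *towat* is /a/, which is a non-high vowel, so the past-tense suffix is -o, giving *towato*.
Since the final sound of the past-tense form *towato* is /o/ (a vowel), it takes -aj, giving *towatoaj*.
The final consonant of the agentive form *towatoaj* is /j/, which is voiced, so the plural suffix is -ovo, giving *towatoajovo*.

towatoajovo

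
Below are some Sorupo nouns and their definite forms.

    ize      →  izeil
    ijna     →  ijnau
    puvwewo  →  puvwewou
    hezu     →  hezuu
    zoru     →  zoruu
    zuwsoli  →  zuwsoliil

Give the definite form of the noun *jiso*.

jisou

The pattern is front/back vowel harmony: -il when the last vowel of the stem is a front vowel (*ize*, *zuwsoli*); -u when the last vowel of the stem is a back vowel (*ijna*, *puvwewo*, *hezu*, *zoru*).
The last vowel of *jiso* is /o/, which is a back vowel, so the suffix is -u, giving *jisou*.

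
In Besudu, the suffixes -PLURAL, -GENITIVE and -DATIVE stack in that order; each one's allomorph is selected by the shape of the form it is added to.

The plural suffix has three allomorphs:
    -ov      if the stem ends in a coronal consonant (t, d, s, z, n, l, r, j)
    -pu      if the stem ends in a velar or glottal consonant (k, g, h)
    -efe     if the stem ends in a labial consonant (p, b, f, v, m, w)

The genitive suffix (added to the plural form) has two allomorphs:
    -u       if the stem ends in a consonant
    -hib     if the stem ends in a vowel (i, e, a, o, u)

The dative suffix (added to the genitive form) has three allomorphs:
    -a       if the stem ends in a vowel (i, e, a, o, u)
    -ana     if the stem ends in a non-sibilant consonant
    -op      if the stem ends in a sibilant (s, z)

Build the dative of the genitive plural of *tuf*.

*tuf*: final consonant = /f/, labial → -efe → *tufefe*.
The final sound of the plural form *tufefe* is /e/, which is a vowel, so the genitive suffix is -hib, giving *tufefehib*.
The genitive form *tufefehib* — final sound /b/ (a non-sibilant consonant) → -ana → *tufefehibana*.

tufefehibana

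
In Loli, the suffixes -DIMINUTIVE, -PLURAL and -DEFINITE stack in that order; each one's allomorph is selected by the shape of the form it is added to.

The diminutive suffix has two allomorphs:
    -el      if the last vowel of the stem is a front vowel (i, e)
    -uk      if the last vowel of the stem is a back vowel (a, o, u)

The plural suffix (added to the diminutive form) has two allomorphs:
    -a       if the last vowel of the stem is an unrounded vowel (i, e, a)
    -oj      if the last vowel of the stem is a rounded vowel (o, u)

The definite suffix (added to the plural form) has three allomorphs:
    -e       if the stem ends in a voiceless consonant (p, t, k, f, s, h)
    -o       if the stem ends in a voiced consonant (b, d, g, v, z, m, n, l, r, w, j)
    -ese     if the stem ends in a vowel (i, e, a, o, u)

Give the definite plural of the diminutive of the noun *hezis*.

Since the last vowel of *hezis* is /i/ (a front vowel), it takes -el, giving *hezisel*.
Since the last vowel of the diminutive form *hezisel* is /e/ (an unrounded vowel), it takes -a, giving *hezisela*.
The final sound of the plural form *hezisela* is /a/, which is a vowel, so the definite suffix is -ese, giving *heziselaese*.

heziselaese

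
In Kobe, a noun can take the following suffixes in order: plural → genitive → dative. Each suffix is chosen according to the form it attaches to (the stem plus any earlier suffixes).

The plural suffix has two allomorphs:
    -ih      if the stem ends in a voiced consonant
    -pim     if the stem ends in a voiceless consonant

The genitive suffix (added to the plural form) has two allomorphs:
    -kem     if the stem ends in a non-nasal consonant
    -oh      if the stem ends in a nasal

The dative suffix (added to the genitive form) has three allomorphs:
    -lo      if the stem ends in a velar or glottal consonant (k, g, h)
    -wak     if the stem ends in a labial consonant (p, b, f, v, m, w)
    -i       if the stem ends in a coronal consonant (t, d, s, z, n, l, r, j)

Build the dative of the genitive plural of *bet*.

betpimohlo

Since the final consonant of *bet* is /t/ (voiceless), it takes -pim, giving *betpim*.
The final consonant of the plural form *betpim* is /m/, which is a nasal, so the genitive suffix is -oh, giving *betpimoh*.
The genitive form *betpimoh*: final consonant = /h/, velar/glottal → -lo → *betpimohlo*.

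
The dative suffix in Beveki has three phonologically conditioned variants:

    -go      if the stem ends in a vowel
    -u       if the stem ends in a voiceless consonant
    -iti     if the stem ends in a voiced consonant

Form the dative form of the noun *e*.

ego

*e*: final sound = /e/, a vowel → -go → *ego*.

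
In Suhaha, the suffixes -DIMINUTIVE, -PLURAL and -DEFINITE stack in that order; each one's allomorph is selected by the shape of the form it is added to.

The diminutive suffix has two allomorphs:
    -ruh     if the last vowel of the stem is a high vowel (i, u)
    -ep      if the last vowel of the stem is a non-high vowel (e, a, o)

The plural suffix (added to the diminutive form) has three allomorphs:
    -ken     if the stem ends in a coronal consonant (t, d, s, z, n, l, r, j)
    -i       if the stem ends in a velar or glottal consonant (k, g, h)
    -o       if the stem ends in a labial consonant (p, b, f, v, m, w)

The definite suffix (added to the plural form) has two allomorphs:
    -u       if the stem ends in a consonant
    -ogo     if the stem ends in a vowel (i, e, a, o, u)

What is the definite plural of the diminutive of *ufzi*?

*ufzi*: last vowel = /i/, a high vowel → -ruh → *ufziruh*.
Since the final consonant of the diminutive form *ufziruh* is /h/ (velar/glottal), it takes -i, giving *ufziruhi*.
The final sound of the plural form *ufziruhi* is /i/, which is a vowel, so the definite suffix is -ogo, giving *ufziruhiogo*.

ufziruhiogo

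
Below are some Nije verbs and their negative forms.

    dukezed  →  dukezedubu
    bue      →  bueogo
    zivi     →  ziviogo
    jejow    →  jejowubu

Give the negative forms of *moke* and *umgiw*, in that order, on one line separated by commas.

The pattern is consonant vs. vowel: -ubu when the stem ends in a consonant (*dukezed*, *jejow*); -ogo when the stem ends in a vowel (*bue*, *zivi*).
The final sound of *moke* is /e/, which is a vowel, so the suffix is -ogo, giving *mokeogo*.
*umgiw* — final sound /w/ (a consonant) → -ubu → *umgiwubu*.

mokeogo, umgiwubu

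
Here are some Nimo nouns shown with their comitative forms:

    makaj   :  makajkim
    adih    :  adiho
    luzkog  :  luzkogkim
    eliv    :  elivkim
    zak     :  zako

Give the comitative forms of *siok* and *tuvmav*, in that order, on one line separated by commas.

The alternation tracks the final consonant of the stem — -o when the stem ends in a voiceless consonant (*adih*, *zak*); -kim when the stem ends in a voiced consonant (*makaj*, *luzkog*, *eliv*).
*siok*: final consonant = /k/, voiceless → -o → *sioko*.
*tuvmav* — final consonant /v/ (voiced) → -kim → *tuvmavkim*.

sioko, tuvmavkim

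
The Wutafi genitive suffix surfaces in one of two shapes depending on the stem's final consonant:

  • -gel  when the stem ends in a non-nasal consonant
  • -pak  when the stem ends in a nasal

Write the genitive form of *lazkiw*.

*lazkiw* — final consonant /w/ (non-nasal) → -gel → *lazkiwgel*.

lazkiwgel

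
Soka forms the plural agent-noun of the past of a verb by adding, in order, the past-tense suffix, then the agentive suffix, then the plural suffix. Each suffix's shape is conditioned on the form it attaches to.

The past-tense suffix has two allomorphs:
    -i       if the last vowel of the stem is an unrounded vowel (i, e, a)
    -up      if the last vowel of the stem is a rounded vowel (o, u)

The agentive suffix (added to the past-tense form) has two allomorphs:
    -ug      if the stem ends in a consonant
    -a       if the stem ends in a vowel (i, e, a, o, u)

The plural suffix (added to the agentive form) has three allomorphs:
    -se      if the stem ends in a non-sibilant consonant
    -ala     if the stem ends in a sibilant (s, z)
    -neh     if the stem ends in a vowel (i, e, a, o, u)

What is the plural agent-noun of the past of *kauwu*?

The last vowel of *kauwu* is /u/, which is a rounded vowel, so the past-tense suffix is -up, giving *kauwuup*.
The past-tense form *kauwuup* — final sound /p/ (a consonant) → -ug → *kauwuupug*.
The agentive form *kauwuupug*: final sound = /g/, a non-sibilant consonant → -se → *kauwuupugse*.

kauwuupugse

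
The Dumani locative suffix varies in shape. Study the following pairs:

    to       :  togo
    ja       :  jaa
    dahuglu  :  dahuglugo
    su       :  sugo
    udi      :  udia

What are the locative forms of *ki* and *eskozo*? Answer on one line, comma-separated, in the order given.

kia, eskozogo

The alternation tracks the last vowel of the stem — -go when the last vowel of the stem is a rounded vowel (*to*, *dahuglu*, *su*); -a when the last vowel of the stem is an unrounded vowel (*ja*, *udi*).
*ki* — last vowel /i/ (an unrounded vowel) → -a → *kia*.
The last vowel of *eskozo* is /o/, which is a rounded vowel, so the suffix is -go, giving *eskozogo*.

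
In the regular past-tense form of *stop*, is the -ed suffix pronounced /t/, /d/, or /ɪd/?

/t/

The stem *stop* ends in a voiceless consonant other than /t/.
The -ed suffix is realized as /ɪd/ after /t, d/; as /t/ after other voiceless consonants; and as /d/ after other voiced sounds.
So -ed on *stop* is pronounced /t/.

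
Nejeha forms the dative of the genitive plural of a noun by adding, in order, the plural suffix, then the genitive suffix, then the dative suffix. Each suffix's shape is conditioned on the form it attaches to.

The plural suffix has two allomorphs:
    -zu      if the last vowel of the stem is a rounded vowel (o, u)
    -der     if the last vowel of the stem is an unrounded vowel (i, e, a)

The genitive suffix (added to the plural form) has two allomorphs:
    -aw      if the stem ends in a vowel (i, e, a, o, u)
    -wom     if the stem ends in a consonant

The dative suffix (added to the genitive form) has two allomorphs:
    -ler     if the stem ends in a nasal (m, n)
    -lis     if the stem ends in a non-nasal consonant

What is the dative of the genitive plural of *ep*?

The last vowel of *ep* is /e/, which is an unrounded vowel, so the plural suffix is -der, giving *epder*.
Since the final sound of the plural form *epder* is /r/ (a consonant), it takes -wom, giving *epderwom*.
The genitive form *epderwom*: final consonant = /m/, a nasal → -ler → *epderwomler*.

epderwomler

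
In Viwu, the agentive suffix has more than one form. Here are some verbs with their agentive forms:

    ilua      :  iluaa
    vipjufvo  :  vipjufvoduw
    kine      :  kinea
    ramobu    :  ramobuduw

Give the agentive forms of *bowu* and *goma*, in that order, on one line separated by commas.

The pattern is rounding harmony: -duw when the last vowel of the stem is a rounded vowel (*vipjufvo*, *ramobu*); -a when the last vowel of the stem is an unrounded vowel (*ilua*, *kine*).
*bowu*: last vowel = /u/, a rounded vowel → -duw → *bowuduw*.
Since the last vowel of *goma* is /a/ (an unrounded vowel), it takes -a, giving *gomaa*.

bowuduw, gomaa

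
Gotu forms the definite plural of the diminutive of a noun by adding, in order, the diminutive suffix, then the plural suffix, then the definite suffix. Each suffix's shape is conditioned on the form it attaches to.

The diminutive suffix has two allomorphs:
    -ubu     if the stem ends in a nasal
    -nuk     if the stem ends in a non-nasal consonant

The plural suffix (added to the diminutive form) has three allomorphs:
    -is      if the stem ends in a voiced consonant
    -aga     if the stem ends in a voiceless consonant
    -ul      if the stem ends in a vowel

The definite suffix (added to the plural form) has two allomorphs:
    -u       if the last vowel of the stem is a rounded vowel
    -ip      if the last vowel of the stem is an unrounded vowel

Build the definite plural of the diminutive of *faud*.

The final consonant of *faud* is /d/, which is non-nasal, so the diminutive suffix is -nuk, giving *faudnuk*.
The diminutive form *faudnuk*: final sound = /k/, a voiceless consonant → -aga → *faudnukaga*.
The plural form *faudnukaga* — last vowel /a/ (an unrounded vowel) → -ip → *faudnukagaip*.

faudnukagaip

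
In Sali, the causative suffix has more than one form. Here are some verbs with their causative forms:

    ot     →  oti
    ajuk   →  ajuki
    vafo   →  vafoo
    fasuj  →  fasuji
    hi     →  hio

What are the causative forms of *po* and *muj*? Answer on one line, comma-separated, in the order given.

poo, muji

The suffix is conditioned by the final sound: -i when the stem ends in a consonant (*ot*, *ajuk*, *fasuj*); -o when the stem ends in a vowel (*vafo*, *hi*).
The final sound of *po* is /o/, which is a vowel, so the suffix is -o, giving *poo*.
*muj* — final sound /j/ (a consonant) → -i → *muji*.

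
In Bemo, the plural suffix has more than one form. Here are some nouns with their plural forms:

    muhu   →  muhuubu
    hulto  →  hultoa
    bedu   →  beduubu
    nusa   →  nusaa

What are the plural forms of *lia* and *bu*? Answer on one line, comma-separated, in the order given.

liaa, buubu

The alternation tracks the last vowel of the stem — -ubu when the last vowel of the stem is a high vowel (*muhu*, *bedu*); -a when the last vowel of the stem is a non-high vowel (*hulto*, *nusa*).
The last vowel of *lia* is /a/, which is a non-high vowel, so the suffix is -a, giving *liaa*.
*bu* — last vowel /u/ (a high vowel) → -ubu → *buubu*.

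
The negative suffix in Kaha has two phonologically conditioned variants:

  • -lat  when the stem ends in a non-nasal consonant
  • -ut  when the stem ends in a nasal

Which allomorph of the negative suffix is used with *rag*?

The final consonant of *rag* is /g/, which is non-nasal, so the suffix is -lat.

-lat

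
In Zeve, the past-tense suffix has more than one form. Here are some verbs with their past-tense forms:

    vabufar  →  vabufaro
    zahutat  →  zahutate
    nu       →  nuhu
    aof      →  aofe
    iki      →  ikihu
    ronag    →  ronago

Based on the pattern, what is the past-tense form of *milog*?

milogo

The alternation tracks the final sound of the stem — -e when the stem ends in a voiceless consonant (*zahutat*, *aof*); -o when the stem ends in a voiced consonant (*vabufar*, *ronag*); -hu when the stem ends in a vowel (*nu*, *iki*).
*milog*: final sound = /g/, a voiced consonant → -o → *milogo*.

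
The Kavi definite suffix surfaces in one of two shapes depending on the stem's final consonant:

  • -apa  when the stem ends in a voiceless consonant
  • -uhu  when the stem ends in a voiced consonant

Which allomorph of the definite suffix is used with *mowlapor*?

Since the final consonant of *mowlapor* is /r/ (voiced), it takes -uhu.

-uhu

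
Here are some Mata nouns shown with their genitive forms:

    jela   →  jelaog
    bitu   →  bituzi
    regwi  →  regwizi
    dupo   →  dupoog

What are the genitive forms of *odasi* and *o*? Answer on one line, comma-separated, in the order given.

odasizi, oog

The alternation tracks the last vowel of the stem — -zi when the last vowel of the stem is a high vowel (*bitu*, *regwi*); -og when the last vowel of the stem is a non-high vowel (*jela*, *dupo*).
Since the last vowel of *odasi* is /i/ (a high vowel), it takes -zi, giving *odasizi*.
*o*: last vowel = /o/, a non-high vowel → -og → *oog*.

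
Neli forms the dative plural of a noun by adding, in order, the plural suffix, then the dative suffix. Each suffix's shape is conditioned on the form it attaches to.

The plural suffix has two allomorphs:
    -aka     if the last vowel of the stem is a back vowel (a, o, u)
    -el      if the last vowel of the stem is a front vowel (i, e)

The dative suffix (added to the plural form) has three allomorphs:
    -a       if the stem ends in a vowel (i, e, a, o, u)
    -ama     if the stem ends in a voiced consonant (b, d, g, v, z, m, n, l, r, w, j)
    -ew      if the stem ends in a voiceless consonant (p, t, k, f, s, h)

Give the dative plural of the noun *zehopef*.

Since the last vowel of *zehopef* is /e/ (a front vowel), it takes -el, giving *zehopefel*.
The final sound of the plural form *zehopefel* is /l/, which is a voiced consonant, so the dative suffix is -ama, giving *zehopefelama*.

zehopefelama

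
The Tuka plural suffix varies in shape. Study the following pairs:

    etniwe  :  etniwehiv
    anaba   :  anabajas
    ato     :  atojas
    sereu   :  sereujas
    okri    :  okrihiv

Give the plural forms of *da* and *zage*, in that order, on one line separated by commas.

dajas, zagehiv

Looking at the last vowel of each stem: -hiv when the last vowel of the stem is a front vowel (*etniwe*, *okri*); -jas when the last vowel of the stem is a back vowel (*anaba*, *ato*, *sereu*).
Since the last vowel of *da* is /a/ (a back vowel), it takes -jas, giving *dajas*.
*zage*: last vowel = /e/, a front vowel → -hiv → *zagehiv*.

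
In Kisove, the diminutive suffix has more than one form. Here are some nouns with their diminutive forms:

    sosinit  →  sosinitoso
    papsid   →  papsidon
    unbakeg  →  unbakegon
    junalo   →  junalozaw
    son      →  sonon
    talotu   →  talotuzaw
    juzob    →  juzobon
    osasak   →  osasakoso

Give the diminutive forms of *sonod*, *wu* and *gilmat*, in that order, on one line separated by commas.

sonodon, wuzaw, gilmatoso

The alternation tracks the final sound of the stem — -oso when the stem ends in a voiceless consonant (*sosinit*, *osasak*); -on when the stem ends in a voiced consonant (*papsid*, *unbakeg*, *son*, *juzob*); -zaw when the stem ends in a vowel (*junalo*, *talotu*).
The final sound of *sonod* is /d/, which is a voiced consonant, so the suffix is -on, giving *sonodon*.
The final sound of *wu* is /u/, which is a vowel, so the suffix is -zaw, giving *wuzaw*.
The final sound of *gilmat* is /t/, which is a voiceless consonant, so the suffix is -oso, giving *gilmatoso*.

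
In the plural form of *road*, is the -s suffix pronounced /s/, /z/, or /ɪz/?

The stem *road* ends in a voiced non-sibilant sound.
The plural suffix surfaces as /ɪz/ after sibilants, /s/ after other voiceless consonants, and /z/ after other voiced sounds.
So the plural -s on *road* is pronounced /z/.

/z/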